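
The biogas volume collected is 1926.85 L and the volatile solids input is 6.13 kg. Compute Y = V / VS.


Y = V / VS
= 1926.85 / 6.13
= 314.3312 L/kg VS

314.3312 L/kg VS


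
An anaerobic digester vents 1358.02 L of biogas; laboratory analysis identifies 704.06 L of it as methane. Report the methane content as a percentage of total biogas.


CH4% = V_CH4 / V_total * 100
= 704.06 / 1358.02 * 100
= 51.8446%

51.8446%


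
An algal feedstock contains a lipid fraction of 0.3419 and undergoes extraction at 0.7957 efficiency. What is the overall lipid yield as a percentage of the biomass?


Y = lipid_content * extraction_eff * 100
= 0.3419 * 0.7957 * 100
= 27.2050%

27.2050%


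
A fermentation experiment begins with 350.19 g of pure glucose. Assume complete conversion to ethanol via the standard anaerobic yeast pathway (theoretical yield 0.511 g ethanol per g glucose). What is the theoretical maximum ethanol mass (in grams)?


Theoretical ethanol yield: m_EtOH = 0.511 * m_glucose
m_EtOH = 0.511 * 350.19 = 178.9471 g

178.9471 g


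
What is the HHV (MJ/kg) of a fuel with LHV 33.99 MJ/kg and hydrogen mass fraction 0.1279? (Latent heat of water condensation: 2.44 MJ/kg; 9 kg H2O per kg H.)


HHV = LHV + H_frac * 9 * 2.44
= 33.99 + 0.1279 * 9 * 2.44
= 36.7987 MJ/kg

36.7987 MJ/kg


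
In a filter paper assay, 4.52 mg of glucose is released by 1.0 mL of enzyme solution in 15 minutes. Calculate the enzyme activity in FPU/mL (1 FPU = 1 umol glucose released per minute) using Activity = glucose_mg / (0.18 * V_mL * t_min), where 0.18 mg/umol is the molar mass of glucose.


Activity = glucose_mg / (0.18 mg/umol * V_mL * t_min)
= 4.52 / (0.18 * 1.0 * 15)
= 1.6741 FPU/mL

1.6741 FPU/mL


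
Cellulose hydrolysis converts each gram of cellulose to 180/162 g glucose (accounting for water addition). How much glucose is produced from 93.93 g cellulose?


glucose = cellulose * 180/162
= 93.93 * 180/162
= 104.3667 g

104.3667 g


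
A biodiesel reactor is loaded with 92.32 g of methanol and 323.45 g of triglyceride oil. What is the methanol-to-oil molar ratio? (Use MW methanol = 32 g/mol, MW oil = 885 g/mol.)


Molar ratio = n_MeOH / n_oil = (MeOH/32) / (oil/885) = (MeOH * 885) / (32 * oil)
= (92.32 * 885) / (32 * 323.45)
= 7.8937

7.8937


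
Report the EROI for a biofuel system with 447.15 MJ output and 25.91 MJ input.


EROI = E_out / E_in
= 447.15 / 25.91
= 17.2578

17.2578


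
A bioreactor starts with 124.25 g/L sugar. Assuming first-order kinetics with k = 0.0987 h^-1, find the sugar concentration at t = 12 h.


S = S0 * exp(-k * t)
S = 124.25 * exp(-0.0987 * 12)
S = 38.0118 g/L

38.0118 g/L


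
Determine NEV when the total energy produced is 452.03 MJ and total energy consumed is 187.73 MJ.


NEV = E_out - E_in
= 452.03 - 187.73
= 264.3000 MJ

264.3000 MJ


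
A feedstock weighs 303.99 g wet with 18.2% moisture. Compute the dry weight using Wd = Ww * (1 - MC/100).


Wd = Ww * (1 - MC/100)
= 303.99 * (1 - 18.2/100)
= 248.6638 g

248.6638 g


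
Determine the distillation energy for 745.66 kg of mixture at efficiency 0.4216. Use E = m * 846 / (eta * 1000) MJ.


E = m * 846 / (eta * 1000)
= 745.66 * 846 / (0.4216 * 1000)
= 1496.2722 MJ

1496.2722 MJ


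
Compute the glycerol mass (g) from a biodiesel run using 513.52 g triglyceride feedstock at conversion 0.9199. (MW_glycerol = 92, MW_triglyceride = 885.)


glycerol = oil * conv * (92/885)
= 513.52 * 0.9199 * 92 / 885
= 49.1069 g

49.1069 g


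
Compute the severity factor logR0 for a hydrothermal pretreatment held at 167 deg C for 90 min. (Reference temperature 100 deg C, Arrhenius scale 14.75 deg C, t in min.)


logR0 = log10(t * exp((T - 100) / 14.75))
= log10(90 * exp((167 - 100) / 14.75))
= 3.9270

3.9270


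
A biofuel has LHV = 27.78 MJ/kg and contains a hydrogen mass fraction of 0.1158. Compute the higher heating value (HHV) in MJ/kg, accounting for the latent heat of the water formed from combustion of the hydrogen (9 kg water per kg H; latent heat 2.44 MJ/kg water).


HHV = LHV + H_frac * 9 * 2.44
= 27.78 + 0.1158 * 9 * 2.44
= 30.3230 MJ/kg

30.3230 MJ/kg


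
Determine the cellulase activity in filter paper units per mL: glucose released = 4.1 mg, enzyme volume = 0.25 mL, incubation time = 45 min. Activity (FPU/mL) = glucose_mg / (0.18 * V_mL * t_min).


Activity = glucose_mg / (0.18 mg/umol * V_mL * t_min)
= 4.1 / (0.18 * 0.25 * 45)
= 2.0247 FPU/mL

2.0247 FPU/mL


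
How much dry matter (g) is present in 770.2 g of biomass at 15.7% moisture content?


Wd = Ww * (1 - MC/100)
= 770.2 * (1 - 15.7/100)
= 649.2786 g

649.2786 g


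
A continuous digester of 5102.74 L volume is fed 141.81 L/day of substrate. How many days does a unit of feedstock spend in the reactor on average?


HRT = V / Q
= 5102.74 / 141.81
= 35.9829 days

35.9829 days


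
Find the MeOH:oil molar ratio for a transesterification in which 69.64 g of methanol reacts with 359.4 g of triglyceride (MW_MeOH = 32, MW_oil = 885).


Molar ratio = n_MeOH / n_oil = (MeOH/32) / (oil/885) = (MeOH * 885) / (32 * oil)
= (69.64 * 885) / (32 * 359.4)
= 5.3589

5.3589


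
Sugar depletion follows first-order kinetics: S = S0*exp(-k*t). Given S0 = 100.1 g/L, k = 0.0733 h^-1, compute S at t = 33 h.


S = S0 * exp(-k * t)
S = 100.1 * exp(-0.0733 * 33)
S = 8.9109 g/L

8.9109 g/L


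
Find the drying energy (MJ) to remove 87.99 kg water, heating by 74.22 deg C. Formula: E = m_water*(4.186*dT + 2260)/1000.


E = m_water * (4.186 * dT + 2260) / 1000
= 87.99 * (4.186 * 74.22 + 2260) / 1000
= 226.1946 MJ

226.1946 MJ


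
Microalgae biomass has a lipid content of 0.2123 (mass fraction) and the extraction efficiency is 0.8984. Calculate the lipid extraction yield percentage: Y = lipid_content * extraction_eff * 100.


Y = lipid_content * extraction_eff * 100
= 0.2123 * 0.8984 * 100
= 19.0730%

19.0730%


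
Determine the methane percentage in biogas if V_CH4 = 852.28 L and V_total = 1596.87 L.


CH4% = V_CH4 / V_total * 100
= 852.28 / 1596.87 * 100
= 53.3719%

53.3719%


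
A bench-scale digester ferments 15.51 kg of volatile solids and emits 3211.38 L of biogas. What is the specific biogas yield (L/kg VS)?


Y = V / VS
= 3211.38 / 15.51
= 207.0522 L/kg VS

207.0522 L/kg VS


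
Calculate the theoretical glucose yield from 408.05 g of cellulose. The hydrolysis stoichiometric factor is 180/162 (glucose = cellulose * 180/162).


glucose = cellulose * 180/162
= 408.05 * 180/162
= 453.3889 g

453.3889 g


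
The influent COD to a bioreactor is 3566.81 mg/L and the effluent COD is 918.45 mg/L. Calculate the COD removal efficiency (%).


eta = (COD_in - COD_out) / COD_in * 100
= (3566.81 - 918.45) / 3566.81 * 100
= 74.2501%

74.2501%


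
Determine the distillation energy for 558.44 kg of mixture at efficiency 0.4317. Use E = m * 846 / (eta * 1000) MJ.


E = m * 846 / (eta * 1000)
= 558.44 * 846 / (0.4317 * 1000)
= 1094.3716 MJ

1094.3716 MJ


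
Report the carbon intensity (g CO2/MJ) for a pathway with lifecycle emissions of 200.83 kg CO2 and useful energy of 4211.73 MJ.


CI = CO2 * 1000 / E
= 200.83 * 1000 / 4211.73
= 47.6835 g CO2/MJ

47.6835 g CO2/MJ


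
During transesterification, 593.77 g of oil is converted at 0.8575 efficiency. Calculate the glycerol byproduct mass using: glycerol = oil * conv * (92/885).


glycerol = oil * conv * (92/885)
= 593.77 * 0.8575 * 92 / 885
= 52.9294 g

52.9294 g


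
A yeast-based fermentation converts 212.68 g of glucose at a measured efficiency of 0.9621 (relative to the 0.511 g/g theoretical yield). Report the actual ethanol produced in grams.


Actual ethanol: m = 0.511 * 212.68 * 0.9621
m = 104.5605 g

104.5605 g


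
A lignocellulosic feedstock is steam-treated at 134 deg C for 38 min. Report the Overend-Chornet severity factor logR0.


logR0 = log10(t * exp((T - 100) / 14.75))
= log10(38 * exp((134 - 100) / 14.75))
= 2.5809

2.5809


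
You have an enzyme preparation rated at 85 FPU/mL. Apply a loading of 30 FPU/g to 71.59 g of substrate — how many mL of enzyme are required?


V = dosage * m_sub / activity
V = 30 * 71.59 / 85
V = 25.2671 mL

25.2671 mL


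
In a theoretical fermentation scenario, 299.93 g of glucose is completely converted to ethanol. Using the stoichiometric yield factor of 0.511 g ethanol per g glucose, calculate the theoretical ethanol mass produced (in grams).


Theoretical ethanol yield: m_EtOH = 0.511 * m_glucose
m_EtOH = 0.511 * 299.93 = 153.2642 g

153.2642 g


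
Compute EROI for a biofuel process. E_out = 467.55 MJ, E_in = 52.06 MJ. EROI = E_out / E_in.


EROI = E_out / E_in
= 467.55 / 52.06
= 8.9810

8.9810


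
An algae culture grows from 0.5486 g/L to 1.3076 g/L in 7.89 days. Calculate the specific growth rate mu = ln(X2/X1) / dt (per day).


mu = ln(X2/X1) / dt
= ln(1.3076/0.5486) / 7.89
= 0.1101 per day

0.1101 per day


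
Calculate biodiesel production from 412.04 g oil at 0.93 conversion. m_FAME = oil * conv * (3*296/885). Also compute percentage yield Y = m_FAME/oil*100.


m_FAME = oil * conv * (3 * 296 / 885) = oil * conv * (888/885)
= 412.04 * 0.93 * 888 / 885
= 384.4962 g
Y = m_FAME / oil * 100 = conv * (888/885) * 100
= 0.93 * 888 / 885 * 100
= 93.32%

384.4962 g FAME; Y = 93.32%


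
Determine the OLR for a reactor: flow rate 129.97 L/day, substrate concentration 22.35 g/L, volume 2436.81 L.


OLR = Q * S / V
= 129.97 * 22.35 / 2436.81
= 1.1921 g/L/day

1.1921 g/L/day


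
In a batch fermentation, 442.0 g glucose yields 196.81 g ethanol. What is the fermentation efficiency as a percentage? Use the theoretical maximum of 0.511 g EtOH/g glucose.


Fermentation efficiency = (actual / (0.511 * glucose)) * 100
= (196.81 / (0.511 * 442.0)) * 100
= 87.1373%

87.1373%


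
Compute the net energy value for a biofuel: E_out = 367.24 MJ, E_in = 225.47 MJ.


NEV = E_out - E_in
= 367.24 - 225.47
= 141.7700 MJ

141.7700 MJ


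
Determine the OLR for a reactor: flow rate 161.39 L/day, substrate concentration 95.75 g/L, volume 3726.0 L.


OLR = Q * S / V
= 161.39 * 95.75 / 3726.0
= 4.1474 g/L/day

4.1474 g/L/day


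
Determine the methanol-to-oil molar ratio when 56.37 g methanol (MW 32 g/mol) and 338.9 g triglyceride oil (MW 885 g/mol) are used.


Molar ratio = n_MeOH / n_oil = (MeOH/32) / (oil/885) = (MeOH * 885) / (32 * oil)
= (56.37 * 885) / (32 * 338.9)
= 4.6001

4.6001


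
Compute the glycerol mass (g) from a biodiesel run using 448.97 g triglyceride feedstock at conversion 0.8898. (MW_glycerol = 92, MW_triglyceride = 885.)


glycerol = oil * conv * (92/885)
= 448.97 * 0.8898 * 92 / 885
= 41.5293 g

41.5293 g


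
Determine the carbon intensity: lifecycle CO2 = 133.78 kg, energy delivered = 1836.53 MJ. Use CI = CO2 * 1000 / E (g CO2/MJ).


CI = CO2 * 1000 / E
= 133.78 * 1000 / 1836.53
= 72.8439 g CO2/MJ

72.8439 g CO2/MJ


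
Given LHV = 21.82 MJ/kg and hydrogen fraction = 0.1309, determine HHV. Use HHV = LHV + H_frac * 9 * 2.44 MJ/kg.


HHV = LHV + H_frac * 9 * 2.44
= 21.82 + 0.1309 * 9 * 2.44
= 24.6946 MJ/kg

24.6946 MJ/kg


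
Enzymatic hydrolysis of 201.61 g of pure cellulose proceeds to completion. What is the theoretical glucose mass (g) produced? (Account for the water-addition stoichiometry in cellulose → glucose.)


glucose = cellulose * 180/162
= 201.61 * 180/162
= 224.0111 g

224.0111 g


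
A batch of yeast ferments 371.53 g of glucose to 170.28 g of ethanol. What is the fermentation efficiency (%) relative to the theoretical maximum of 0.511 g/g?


Fermentation efficiency = (actual / (0.511 * glucose)) * 100
= (170.28 / (0.511 * 371.53)) * 100
= 89.6910%

89.6910%


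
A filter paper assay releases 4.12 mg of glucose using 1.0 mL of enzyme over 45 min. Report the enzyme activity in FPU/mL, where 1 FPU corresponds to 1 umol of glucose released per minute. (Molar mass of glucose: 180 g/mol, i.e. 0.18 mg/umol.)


Activity = glucose_mg / (0.18 mg/umol * V_mL * t_min)
= 4.12 / (0.18 * 1.0 * 45)
= 0.5086 FPU/mL

0.5086 FPU/mL


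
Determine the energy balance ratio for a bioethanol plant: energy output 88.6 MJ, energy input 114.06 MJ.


EROI = E_out / E_in
= 88.6 / 114.06
= 0.7768

0.7768


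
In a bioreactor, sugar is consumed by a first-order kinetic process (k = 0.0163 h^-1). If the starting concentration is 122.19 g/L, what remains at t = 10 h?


S = S0 * exp(-k * t)
S = 122.19 * exp(-0.0163 * 10)
S = 103.8115 g/L

103.8115 g/L


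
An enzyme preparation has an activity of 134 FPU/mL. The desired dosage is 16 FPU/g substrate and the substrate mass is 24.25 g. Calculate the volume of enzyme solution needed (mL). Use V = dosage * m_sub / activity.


V = dosage * m_sub / activity
V = 16 * 24.25 / 134
V = 2.8955 mL

2.8955 mL


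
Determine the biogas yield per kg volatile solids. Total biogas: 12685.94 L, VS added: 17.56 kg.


Y = V / VS
= 12685.94 / 17.56
= 722.4339 L/kg VS

722.4339 L/kg VS


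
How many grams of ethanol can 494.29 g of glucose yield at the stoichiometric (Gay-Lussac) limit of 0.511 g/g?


Theoretical ethanol yield: m_EtOH = 0.511 * m_glucose
m_EtOH = 0.511 * 494.29 = 252.5822 g

252.5822 g


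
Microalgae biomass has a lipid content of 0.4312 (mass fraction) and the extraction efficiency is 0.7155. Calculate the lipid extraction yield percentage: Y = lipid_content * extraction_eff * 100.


Y = lipid_content * extraction_eff * 100
= 0.4312 * 0.7155 * 100
= 30.8524%

30.8524%


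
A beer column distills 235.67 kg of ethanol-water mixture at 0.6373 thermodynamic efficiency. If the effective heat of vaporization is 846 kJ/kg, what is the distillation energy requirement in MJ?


E = m * 846 / (eta * 1000)
= 235.67 * 846 / (0.6373 * 1000)
= 312.8461 MJ

312.8461 MJ


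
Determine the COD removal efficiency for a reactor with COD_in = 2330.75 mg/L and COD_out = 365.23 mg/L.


eta = (COD_in - COD_out) / COD_in * 100
= (2330.75 - 365.23) / 2330.75 * 100
= 84.3299%

84.3299%


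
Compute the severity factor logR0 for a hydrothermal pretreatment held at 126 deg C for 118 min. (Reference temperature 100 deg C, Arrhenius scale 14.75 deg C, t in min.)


logR0 = log10(t * exp((T - 100) / 14.75))
= log10(118 * exp((126 - 100) / 14.75))
= 2.8374

2.8374


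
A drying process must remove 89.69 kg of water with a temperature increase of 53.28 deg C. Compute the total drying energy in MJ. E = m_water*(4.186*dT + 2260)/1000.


E = m_water * (4.186 * dT + 2260) / 1000
= 89.69 * (4.186 * 53.28 + 2260) / 1000
= 222.7030 MJ

222.7030 MJ


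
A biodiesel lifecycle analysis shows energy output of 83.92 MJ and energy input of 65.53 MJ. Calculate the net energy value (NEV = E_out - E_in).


NEV = E_out - E_in
= 83.92 - 65.53
= 18.3900 MJ

18.3900 MJ


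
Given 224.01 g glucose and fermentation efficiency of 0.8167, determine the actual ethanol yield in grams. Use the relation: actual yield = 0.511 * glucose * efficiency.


Actual ethanol: m = 0.511 * 224.01 * 0.8167
m = 93.4869 g

93.4869 g


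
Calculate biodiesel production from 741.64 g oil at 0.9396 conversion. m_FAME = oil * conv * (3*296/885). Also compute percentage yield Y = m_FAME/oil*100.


m_FAME = oil * conv * (3 * 296 / 885) = oil * conv * (888/885)
= 741.64 * 0.9396 * 888 / 885
= 699.2071 g
Y = m_FAME / oil * 100 = conv * (888/885) * 100
= 0.9396 * 888 / 885 * 100
= 94.28%

699.2071 g FAME; Y = 94.28%


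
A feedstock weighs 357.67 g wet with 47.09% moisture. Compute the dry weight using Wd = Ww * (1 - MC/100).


Wd = Ww * (1 - MC/100)
= 357.67 * (1 - 47.09/100)
= 189.2432 g

189.2432 g


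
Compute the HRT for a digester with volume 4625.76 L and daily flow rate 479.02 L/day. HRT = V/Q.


HRT = V / Q
= 4625.76 / 479.02
= 9.6567 days

9.6567 days


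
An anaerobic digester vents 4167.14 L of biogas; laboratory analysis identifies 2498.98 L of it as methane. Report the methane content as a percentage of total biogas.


CH4% = V_CH4 / V_total * 100
= 2498.98 / 4167.14 * 100
= 59.9687%

59.9687%


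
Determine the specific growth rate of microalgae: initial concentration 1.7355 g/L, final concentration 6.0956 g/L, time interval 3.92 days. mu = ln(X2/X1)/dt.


mu = ln(X2/X1) / dt
= ln(6.0956/1.7355) / 3.92
= 0.3205 per day

0.3205 per day


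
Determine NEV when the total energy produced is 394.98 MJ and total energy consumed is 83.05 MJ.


NEV = E_out - E_in
= 394.98 - 83.05
= 311.9300 MJ

311.9300 MJ


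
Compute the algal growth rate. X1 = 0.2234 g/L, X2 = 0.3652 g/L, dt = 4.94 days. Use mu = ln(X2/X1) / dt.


mu = ln(X2/X1) / dt
= ln(0.3652/0.2234) / 4.94
= 0.0995 per day

0.0995 per day


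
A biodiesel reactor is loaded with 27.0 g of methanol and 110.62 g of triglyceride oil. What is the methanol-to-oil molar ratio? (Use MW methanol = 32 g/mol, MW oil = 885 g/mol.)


Molar ratio = n_MeOH / n_oil = (MeOH/32) / (oil/885) = (MeOH * 885) / (32 * oil)
= (27.0 * 885) / (32 * 110.62)
= 6.7503

6.7503


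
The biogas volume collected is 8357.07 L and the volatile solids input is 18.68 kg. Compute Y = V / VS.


Y = V / VS
= 8357.07 / 18.68
= 447.3806 L/kg VS

447.3806 L/kg VS


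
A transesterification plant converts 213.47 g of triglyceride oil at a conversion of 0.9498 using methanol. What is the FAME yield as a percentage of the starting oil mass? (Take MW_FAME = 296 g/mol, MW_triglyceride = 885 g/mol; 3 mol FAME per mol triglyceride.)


m_FAME = oil * conv * (3 * 296 / 885) = oil * conv * (888/885)
= 213.47 * 0.9498 * 888 / 885
= 203.4411 g
Y = m_FAME / oil * 100 = conv * (888/885) * 100
= 0.9498 * 888 / 885 * 100
= 95.30%

95.30%


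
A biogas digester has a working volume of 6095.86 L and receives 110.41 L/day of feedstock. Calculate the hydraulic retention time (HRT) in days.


HRT = V / Q
= 6095.86 / 110.41
= 55.2111 days

55.2111 days


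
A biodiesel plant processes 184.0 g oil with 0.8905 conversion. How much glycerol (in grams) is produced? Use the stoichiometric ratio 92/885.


glycerol = oil * conv * (92/885)
= 184.0 * 0.8905 * 92 / 885
= 17.0332 g

17.0332 g


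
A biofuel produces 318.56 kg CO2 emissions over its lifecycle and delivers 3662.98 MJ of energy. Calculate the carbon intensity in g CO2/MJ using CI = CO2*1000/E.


CI = CO2 * 1000 / E
= 318.56 * 1000 / 3662.98
= 86.9674 g CO2/MJ

86.9674 g CO2/MJ


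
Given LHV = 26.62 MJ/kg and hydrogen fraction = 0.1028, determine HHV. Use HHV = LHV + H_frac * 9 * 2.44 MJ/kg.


HHV = LHV + H_frac * 9 * 2.44
= 26.62 + 0.1028 * 9 * 2.44
= 28.8775 MJ/kg

28.8775 MJ/kg


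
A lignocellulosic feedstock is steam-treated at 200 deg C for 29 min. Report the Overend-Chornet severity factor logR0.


logR0 = log10(t * exp((T - 100) / 14.75))
= log10(29 * exp((200 - 100) / 14.75))
= 4.4068

4.4068


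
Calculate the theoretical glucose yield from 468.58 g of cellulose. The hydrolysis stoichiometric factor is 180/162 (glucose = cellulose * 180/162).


glucose = cellulose * 180/162
= 468.58 * 180/162
= 520.6444 g

520.6444 g


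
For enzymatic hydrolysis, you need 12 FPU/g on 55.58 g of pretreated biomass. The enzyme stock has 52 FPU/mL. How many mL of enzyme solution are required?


V = dosage * m_sub / activity
V = 12 * 55.58 / 52
V = 12.8262 mL

12.8262 mL


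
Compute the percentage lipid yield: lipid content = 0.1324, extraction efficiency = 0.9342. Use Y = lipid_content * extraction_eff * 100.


Y = lipid_content * extraction_eff * 100
= 0.1324 * 0.9342 * 100
= 12.3688%

12.3688%


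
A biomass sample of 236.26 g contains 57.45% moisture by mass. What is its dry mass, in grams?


Wd = Ww * (1 - MC/100)
= 236.26 * (1 - 57.45/100)
= 100.5286 g

100.5286 g


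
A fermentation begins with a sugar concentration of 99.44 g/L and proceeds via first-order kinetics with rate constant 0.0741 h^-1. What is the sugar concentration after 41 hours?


S = S0 * exp(-k * t)
S = 99.44 * exp(-0.0741 * 41)
S = 4.7657 g/L

4.7657 g/L


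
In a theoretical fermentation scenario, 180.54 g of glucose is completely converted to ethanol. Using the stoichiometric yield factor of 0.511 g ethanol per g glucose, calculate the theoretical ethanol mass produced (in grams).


Theoretical ethanol yield: m_EtOH = 0.511 * m_glucose
m_EtOH = 0.511 * 180.54 = 92.2559 g

92.2559 g


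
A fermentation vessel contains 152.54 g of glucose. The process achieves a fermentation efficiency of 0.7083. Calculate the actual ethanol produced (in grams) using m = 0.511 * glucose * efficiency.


Actual ethanol: m = 0.511 * 152.54 * 0.7083
m = 55.2105 g

55.2105 g


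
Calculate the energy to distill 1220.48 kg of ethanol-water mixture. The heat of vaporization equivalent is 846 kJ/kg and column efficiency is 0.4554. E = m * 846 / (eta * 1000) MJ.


E = m * 846 / (eta * 1000)
= 1220.48 * 846 / (0.4554 * 1000)
= 2267.2949 MJ

2267.2949 MJ


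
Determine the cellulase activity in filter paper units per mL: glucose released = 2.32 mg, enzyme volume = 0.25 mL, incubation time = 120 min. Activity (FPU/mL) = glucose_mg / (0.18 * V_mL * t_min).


Activity = glucose_mg / (0.18 mg/umol * V_mL * t_min)
= 2.32 / (0.18 * 0.25 * 120)
= 0.4296 FPU/mL

0.4296 FPU/mL


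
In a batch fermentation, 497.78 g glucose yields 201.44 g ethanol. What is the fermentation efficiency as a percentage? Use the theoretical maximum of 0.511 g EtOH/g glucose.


Fermentation efficiency = (actual / (0.511 * glucose)) * 100
= (201.44 / (0.511 * 497.78)) * 100
= 79.1931%

79.1931%


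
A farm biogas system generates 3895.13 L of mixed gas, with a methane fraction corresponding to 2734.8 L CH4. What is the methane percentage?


CH4% = V_CH4 / V_total * 100
= 2734.8 / 3895.13 * 100
= 70.2108%

70.2108%


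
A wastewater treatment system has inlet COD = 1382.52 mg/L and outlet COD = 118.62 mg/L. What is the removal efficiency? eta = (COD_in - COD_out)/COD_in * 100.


eta = (COD_in - COD_out) / COD_in * 100
= (1382.52 - 118.62) / 1382.52 * 100
= 91.4200%

91.4200%


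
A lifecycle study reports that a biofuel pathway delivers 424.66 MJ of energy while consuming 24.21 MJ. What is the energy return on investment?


EROI = E_out / E_in
= 424.66 / 24.21
= 17.5407

17.5407


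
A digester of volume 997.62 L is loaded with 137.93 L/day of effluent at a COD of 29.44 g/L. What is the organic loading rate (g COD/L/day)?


OLR = Q * S / V
= 137.93 * 29.44 / 997.62
= 4.0703 g/L/day

4.0703 g/L/day


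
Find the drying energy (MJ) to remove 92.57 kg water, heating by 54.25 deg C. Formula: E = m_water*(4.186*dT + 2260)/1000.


E = m_water * (4.186 * dT + 2260) / 1000
= 92.57 * (4.186 * 54.25 + 2260) / 1000
= 230.2300 MJ

230.2300 MJ


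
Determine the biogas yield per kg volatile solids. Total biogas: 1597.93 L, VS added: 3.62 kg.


Y = V / VS
= 1597.93 / 3.62
= 441.4171 L/kg VS

441.4171 L/kg VS


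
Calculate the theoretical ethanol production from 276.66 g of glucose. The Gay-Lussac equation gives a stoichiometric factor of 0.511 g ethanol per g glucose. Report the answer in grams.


Theoretical ethanol yield: m_EtOH = 0.511 * m_glucose
m_EtOH = 0.511 * 276.66 = 141.3733 g

141.3733 g


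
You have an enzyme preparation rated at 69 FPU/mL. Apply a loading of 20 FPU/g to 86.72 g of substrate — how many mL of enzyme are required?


V = dosage * m_sub / activity
V = 20 * 86.72 / 69
V = 25.1362 mL

25.1362 mL


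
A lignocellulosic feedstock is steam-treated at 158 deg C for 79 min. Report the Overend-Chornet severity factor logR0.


logR0 = log10(t * exp((T - 100) / 14.75))
= log10(79 * exp((158 - 100) / 14.75))
= 3.6054

3.6054


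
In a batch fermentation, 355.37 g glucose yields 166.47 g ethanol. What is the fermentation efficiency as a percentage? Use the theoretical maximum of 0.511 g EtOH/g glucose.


Fermentation efficiency = (actual / (0.511 * glucose)) * 100
= (166.47 / (0.511 * 355.37)) * 100
= 91.6715%

91.6715%


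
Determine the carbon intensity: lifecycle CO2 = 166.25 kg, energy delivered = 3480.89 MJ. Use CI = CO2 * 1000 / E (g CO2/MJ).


CI = CO2 * 1000 / E
= 166.25 * 1000 / 3480.89
= 47.7608 g CO2/MJ

47.7608 g CO2/MJ


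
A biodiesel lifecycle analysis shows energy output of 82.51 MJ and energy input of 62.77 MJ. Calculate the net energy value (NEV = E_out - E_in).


NEV = E_out - E_in
= 82.51 - 62.77
= 19.7400 MJ

19.7400 MJ


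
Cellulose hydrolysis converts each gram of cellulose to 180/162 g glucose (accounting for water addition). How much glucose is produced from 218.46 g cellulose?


glucose = cellulose * 180/162
= 218.46 * 180/162
= 242.7333 g

242.7333 g


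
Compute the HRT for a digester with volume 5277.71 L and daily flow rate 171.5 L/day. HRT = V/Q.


HRT = V / Q
= 5277.71 / 171.5
= 30.7738 days

30.7738 days


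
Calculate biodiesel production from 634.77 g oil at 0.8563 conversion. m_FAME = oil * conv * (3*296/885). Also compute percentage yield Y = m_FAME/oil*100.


m_FAME = oil * conv * (3 * 296 / 885) = oil * conv * (888/885)
= 634.77 * 0.8563 * 888 / 885
= 545.3961 g
Y = m_FAME / oil * 100 = conv * (888/885) * 100
= 0.8563 * 888 / 885 * 100
= 85.92%

545.3961 g FAME; Y = 85.92%


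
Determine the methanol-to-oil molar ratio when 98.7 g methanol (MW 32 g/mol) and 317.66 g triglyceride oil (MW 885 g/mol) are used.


Molar ratio = n_MeOH / n_oil = (MeOH/32) / (oil/885) = (MeOH * 885) / (32 * oil)
= (98.7 * 885) / (32 * 317.66)
= 8.5931

8.5931


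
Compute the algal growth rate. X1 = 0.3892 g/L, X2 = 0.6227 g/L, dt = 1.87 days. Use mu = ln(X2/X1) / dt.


mu = ln(X2/X1) / dt
= ln(0.6227/0.3892) / 1.87
= 0.2513 per day

0.2513 per day


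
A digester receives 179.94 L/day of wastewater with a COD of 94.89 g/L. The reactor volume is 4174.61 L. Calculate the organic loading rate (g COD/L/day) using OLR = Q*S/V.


OLR = Q * S / V
= 179.94 * 94.89 / 4174.61
= 4.0901 g/L/day

4.0901 g/L/day


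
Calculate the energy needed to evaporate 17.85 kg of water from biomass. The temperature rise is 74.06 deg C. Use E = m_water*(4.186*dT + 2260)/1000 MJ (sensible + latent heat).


E = m_water * (4.186 * dT + 2260) / 1000
= 17.85 * (4.186 * 74.06 + 2260) / 1000
= 45.8748 MJ

45.8748 MJ


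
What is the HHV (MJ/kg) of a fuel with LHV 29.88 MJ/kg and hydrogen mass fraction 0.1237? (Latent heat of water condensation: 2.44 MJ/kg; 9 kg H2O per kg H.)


HHV = LHV + H_frac * 9 * 2.44
= 29.88 + 0.1237 * 9 * 2.44
= 32.5965 MJ/kg

32.5965 MJ/kg


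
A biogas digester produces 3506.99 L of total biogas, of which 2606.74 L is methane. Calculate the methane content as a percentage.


CH4% = V_CH4 / V_total * 100
= 2606.74 / 3506.99 * 100
= 74.3298%

74.3298%


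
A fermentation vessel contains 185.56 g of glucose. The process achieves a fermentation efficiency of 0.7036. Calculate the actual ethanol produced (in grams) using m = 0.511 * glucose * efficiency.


Actual ethanol: m = 0.511 * 185.56 * 0.7036
m = 66.7162 g

66.7162 g


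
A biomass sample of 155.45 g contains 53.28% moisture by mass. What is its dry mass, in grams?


Wd = Ww * (1 - MC/100)
= 155.45 * (1 - 53.28/100)
= 72.6262 g

72.6262 g


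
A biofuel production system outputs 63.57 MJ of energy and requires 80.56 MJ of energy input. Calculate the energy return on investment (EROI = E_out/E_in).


EROI = E_out / E_in
= 63.57 / 80.56
= 0.7891

0.7891


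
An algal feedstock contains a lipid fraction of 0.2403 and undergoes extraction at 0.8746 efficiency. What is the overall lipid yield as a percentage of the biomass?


Y = lipid_content * extraction_eff * 100
= 0.2403 * 0.8746 * 100
= 21.0166%

21.0166%


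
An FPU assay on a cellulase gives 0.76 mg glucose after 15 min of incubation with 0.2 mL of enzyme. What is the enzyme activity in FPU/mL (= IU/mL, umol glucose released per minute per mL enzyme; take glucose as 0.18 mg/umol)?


Activity = glucose_mg / (0.18 mg/umol * V_mL * t_min)
= 0.76 / (0.18 * 0.2 * 15)
= 1.4074 FPU/mL

1.4074 FPU/mL


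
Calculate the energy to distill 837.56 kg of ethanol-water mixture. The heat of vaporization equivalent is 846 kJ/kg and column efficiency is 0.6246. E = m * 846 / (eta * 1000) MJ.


E = m * 846 / (eta * 1000)
= 837.56 * 846 / (0.6246 * 1000)
= 1134.4473 MJ

1134.4473 MJ


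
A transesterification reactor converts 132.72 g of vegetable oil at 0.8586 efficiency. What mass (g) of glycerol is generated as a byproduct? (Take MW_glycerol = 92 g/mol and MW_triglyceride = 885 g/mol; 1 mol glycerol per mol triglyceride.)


glycerol = oil * conv * (92/885)
= 132.72 * 0.8586 * 92 / 885
= 11.8460 g

11.8460 g


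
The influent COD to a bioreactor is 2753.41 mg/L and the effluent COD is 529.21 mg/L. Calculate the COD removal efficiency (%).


eta = (COD_in - COD_out) / COD_in * 100
= (2753.41 - 529.21) / 2753.41 * 100
= 80.7798%

80.7798%


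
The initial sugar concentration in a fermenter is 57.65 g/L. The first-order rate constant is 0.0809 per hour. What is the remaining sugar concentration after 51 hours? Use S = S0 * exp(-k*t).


S = S0 * exp(-k * t)
S = 57.65 * exp(-0.0809 * 51)
S = 0.9310 g/L

0.9310 g/L


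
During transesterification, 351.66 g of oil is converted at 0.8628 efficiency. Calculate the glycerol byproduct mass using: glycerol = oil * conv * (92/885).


glycerol = oil * conv * (92/885)
= 351.66 * 0.8628 * 92 / 885
= 31.5412 g

31.5412 g


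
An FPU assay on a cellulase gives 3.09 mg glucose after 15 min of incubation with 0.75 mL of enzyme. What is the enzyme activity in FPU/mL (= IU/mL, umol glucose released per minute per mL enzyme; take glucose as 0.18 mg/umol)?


Activity = glucose_mg / (0.18 mg/umol * V_mL * t_min)
= 3.09 / (0.18 * 0.75 * 15)
= 1.5259 FPU/mL

1.5259 FPU/mL


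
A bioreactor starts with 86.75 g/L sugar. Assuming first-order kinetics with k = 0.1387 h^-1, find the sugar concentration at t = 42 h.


S = S0 * exp(-k * t)
S = 86.75 * exp(-0.1387 * 42)
S = 0.2561 g/L

0.2561 g/L


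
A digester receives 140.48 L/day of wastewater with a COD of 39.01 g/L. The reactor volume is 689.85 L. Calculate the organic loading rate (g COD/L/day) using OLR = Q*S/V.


OLR = Q * S / V
= 140.48 * 39.01 / 689.85
= 7.9439 g/L/day

7.9439 g/L/day


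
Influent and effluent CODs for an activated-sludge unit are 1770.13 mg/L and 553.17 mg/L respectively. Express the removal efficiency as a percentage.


eta = (COD_in - COD_out) / COD_in * 100
= (1770.13 - 553.17) / 1770.13 * 100
= 68.7498%

68.7498%


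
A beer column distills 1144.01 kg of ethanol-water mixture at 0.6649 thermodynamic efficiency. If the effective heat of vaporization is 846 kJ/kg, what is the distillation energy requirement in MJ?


E = m * 846 / (eta * 1000)
= 1144.01 * 846 / (0.6649 * 1000)
= 1455.6060 MJ

1455.6060 MJ


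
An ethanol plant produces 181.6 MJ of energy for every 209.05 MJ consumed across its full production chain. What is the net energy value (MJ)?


NEV = E_out - E_in
= 181.6 - 209.05
= -27.4500 MJ

-27.4500 MJ


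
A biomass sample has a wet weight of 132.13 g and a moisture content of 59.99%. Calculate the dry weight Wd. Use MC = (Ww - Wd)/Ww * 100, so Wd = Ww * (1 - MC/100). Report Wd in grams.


Wd = Ww * (1 - MC/100)
= 132.13 * (1 - 59.99/100)
= 52.8652 g

52.8652 g


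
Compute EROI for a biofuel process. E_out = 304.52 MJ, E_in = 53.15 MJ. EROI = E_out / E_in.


EROI = E_out / E_in
= 304.52 / 53.15
= 5.7294

5.7294


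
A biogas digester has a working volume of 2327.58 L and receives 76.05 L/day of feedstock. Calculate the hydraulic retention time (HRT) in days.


HRT = V / Q
= 2327.58 / 76.05
= 30.6059 days

30.6059 days


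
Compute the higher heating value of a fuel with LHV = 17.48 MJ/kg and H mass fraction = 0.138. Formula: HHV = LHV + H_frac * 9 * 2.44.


HHV = LHV + H_frac * 9 * 2.44
= 17.48 + 0.138 * 9 * 2.44
= 20.5105 MJ/kg

20.5105 MJ/kg


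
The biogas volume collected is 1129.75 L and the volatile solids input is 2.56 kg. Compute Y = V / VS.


Y = V / VS
= 1129.75 / 2.56
= 441.3086 L/kg VS

441.3086 L/kg VS


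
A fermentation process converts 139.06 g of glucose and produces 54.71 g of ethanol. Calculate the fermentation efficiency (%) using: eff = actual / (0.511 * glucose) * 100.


Fermentation efficiency = (actual / (0.511 * glucose)) * 100
= (54.71 / (0.511 * 139.06)) * 100
= 76.9916%

76.9916%


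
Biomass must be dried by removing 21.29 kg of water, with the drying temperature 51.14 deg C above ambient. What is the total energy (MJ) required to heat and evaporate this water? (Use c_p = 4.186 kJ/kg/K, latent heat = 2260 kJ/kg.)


E = m_water * (4.186 * dT + 2260) / 1000
= 21.29 * (4.186 * 51.14 + 2260) / 1000
= 52.6730 MJ

52.6730 MJ


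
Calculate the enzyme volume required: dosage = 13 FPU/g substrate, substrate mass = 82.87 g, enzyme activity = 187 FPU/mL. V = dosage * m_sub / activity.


V = dosage * m_sub / activity
V = 13 * 82.87 / 187
V = 5.7610 mL

5.7610 mL


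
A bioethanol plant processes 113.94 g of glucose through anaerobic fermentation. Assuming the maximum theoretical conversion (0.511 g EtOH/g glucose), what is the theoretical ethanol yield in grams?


Theoretical ethanol yield: m_EtOH = 0.511 * m_glucose
m_EtOH = 0.511 * 113.94 = 58.2233 g

58.2233 g


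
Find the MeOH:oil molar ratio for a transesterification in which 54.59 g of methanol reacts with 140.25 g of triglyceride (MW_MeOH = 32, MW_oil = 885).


Molar ratio = n_MeOH / n_oil = (MeOH/32) / (oil/885) = (MeOH * 885) / (32 * oil)
= (54.59 * 885) / (32 * 140.25)
= 10.7647

10.7647


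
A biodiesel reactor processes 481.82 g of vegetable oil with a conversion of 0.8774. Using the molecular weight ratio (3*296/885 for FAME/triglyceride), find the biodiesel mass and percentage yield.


m_FAME = oil * conv * (3 * 296 / 885) = oil * conv * (888/885)
= 481.82 * 0.8774 * 888 / 885
= 424.1819 g
Y = m_FAME / oil * 100 = conv * (888/885) * 100
= 0.8774 * 888 / 885 * 100
= 88.04%

424.1819 g FAME; Y = 88.04%


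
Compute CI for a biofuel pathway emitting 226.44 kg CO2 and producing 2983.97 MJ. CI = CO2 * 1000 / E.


CI = CO2 * 1000 / E
= 226.44 * 1000 / 2983.97
= 75.8855 g CO2/MJ

75.8855 g CO2/MJ


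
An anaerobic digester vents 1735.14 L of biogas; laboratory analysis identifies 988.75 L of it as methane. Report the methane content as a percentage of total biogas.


CH4% = V_CH4 / V_total * 100
= 988.75 / 1735.14 * 100
= 56.9839%

56.9839%


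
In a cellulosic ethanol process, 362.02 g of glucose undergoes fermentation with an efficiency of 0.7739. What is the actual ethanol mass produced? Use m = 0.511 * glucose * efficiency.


Actual ethanol: m = 0.511 * 362.02 * 0.7739
m = 143.1655 g

143.1655 g


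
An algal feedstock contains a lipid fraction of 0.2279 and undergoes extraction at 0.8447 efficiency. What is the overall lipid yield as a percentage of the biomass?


Y = lipid_content * extraction_eff * 100
= 0.2279 * 0.8447 * 100
= 19.2507%

19.2507%


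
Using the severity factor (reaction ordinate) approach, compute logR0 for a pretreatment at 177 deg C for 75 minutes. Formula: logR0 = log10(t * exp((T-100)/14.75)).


logR0 = log10(t * exp((T - 100) / 14.75))
= log10(75 * exp((177 - 100) / 14.75))
= 4.1422

4.1422


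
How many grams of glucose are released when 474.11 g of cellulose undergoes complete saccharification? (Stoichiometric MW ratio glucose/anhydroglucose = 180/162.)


glucose = cellulose * 180/162
= 474.11 * 180/162
= 526.7889 g

526.7889 g


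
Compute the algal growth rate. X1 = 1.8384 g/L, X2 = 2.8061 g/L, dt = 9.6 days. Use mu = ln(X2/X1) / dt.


mu = ln(X2/X1) / dt
= ln(2.8061/1.8384) / 9.6
= 0.0441 per day

0.0441 per day


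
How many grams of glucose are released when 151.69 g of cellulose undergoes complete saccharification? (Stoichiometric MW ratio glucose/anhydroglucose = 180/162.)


glucose = cellulose * 180/162
= 151.69 * 180/162
= 168.5444 g

168.5444 g


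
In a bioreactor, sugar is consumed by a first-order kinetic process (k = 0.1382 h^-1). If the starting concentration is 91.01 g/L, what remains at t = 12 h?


S = S0 * exp(-k * t)
S = 91.01 * exp(-0.1382 * 12)
S = 17.3323 g/L

17.3323 g/L


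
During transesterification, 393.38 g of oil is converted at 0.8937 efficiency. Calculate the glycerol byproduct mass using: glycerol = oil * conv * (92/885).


glycerol = oil * conv * (92/885)
= 393.38 * 0.8937 * 92 / 885
= 36.5467 g

36.5467 g


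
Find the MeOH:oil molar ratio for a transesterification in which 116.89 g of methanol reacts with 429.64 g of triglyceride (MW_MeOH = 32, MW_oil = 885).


Molar ratio = n_MeOH / n_oil = (MeOH/32) / (oil/885) = (MeOH * 885) / (32 * oil)
= (116.89 * 885) / (32 * 429.64)
= 7.5243

7.5243


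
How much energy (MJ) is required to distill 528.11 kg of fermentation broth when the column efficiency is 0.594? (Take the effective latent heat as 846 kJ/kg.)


E = m * 846 / (eta * 1000)
= 528.11 * 846 / (0.594 * 1000)
= 752.1567 MJ

752.1567 MJ


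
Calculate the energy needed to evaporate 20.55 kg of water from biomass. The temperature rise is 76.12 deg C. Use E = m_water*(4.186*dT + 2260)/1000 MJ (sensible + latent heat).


E = m_water * (4.186 * dT + 2260) / 1000
= 20.55 * (4.186 * 76.12 + 2260) / 1000
= 52.9910 MJ

52.9910 MJ


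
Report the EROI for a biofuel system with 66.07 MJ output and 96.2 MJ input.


EROI = E_out / E_in
= 66.07 / 96.2
= 0.6868

0.6868


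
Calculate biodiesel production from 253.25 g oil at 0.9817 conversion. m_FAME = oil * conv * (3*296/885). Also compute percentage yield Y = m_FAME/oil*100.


m_FAME = oil * conv * (3 * 296 / 885) = oil * conv * (888/885)
= 253.25 * 0.9817 * 888 / 885
= 249.4583 g
Y = m_FAME / oil * 100 = conv * (888/885) * 100
= 0.9817 * 888 / 885 * 100
= 98.50%

249.4583 g FAME; Y = 98.50%


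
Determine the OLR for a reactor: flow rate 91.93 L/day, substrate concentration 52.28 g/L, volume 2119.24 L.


OLR = Q * S / V
= 91.93 * 52.28 / 2119.24
= 2.2678 g/L/day

2.2678 g/L/day


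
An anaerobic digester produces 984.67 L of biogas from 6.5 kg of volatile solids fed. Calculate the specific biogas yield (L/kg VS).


Y = V / VS
= 984.67 / 6.5
= 151.4877 L/kg VS

151.4877 L/kg VS


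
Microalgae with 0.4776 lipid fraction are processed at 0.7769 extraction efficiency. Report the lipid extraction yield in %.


Y = lipid_content * extraction_eff * 100
= 0.4776 * 0.7769 * 100
= 37.1047%

37.1047%


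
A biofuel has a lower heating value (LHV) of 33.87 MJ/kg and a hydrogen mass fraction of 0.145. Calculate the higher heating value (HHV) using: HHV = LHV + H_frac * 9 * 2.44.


HHV = LHV + H_frac * 9 * 2.44
= 33.87 + 0.145 * 9 * 2.44
= 37.0542 MJ/kg

37.0542 MJ/kg


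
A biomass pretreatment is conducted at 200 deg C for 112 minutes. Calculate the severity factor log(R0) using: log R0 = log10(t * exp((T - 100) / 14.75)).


logR0 = log10(t * exp((T - 100) / 14.75))
= log10(112 * exp((200 - 100) / 14.75))
= 4.9936

4.9936


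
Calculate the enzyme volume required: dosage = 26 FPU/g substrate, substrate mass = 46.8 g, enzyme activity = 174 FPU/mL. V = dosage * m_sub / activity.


V = dosage * m_sub / activity
V = 26 * 46.8 / 174
V = 6.9931 mL

6.9931 mL


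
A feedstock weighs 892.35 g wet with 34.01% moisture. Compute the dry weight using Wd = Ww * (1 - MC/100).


Wd = Ww * (1 - MC/100)
= 892.35 * (1 - 34.01/100)
= 588.8618 g

588.8618 g


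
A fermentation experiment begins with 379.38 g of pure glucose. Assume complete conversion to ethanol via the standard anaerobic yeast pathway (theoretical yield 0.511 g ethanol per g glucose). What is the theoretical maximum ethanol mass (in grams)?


Theoretical ethanol yield: m_EtOH = 0.511 * m_glucose
m_EtOH = 0.511 * 379.38 = 193.8632 g

193.8632 g
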